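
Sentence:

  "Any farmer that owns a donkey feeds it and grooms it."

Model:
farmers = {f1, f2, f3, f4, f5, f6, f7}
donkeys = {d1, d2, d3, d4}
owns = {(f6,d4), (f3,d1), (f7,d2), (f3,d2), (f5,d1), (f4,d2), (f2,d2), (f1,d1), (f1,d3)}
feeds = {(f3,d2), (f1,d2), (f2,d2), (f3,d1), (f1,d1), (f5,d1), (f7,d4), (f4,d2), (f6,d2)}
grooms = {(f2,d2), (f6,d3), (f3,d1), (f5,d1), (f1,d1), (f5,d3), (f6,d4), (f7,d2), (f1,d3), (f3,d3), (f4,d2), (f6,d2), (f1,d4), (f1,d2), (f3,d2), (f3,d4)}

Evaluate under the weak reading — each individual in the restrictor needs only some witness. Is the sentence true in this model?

"it" takes "a donkey" as antecedent — a donkey pronoun bound across the clause boundary.
Weak reading: every farmer f with some owns-donkey has at least one owns-donkey d such that feeds(f,d) ∧ grooms(f,d).
Per farmer: f1:✓  f2:✓  f3:✓  f4:✓  f5:✓  f6:✗  f7:✗
f6 has no witness among its owns-donkeys.

False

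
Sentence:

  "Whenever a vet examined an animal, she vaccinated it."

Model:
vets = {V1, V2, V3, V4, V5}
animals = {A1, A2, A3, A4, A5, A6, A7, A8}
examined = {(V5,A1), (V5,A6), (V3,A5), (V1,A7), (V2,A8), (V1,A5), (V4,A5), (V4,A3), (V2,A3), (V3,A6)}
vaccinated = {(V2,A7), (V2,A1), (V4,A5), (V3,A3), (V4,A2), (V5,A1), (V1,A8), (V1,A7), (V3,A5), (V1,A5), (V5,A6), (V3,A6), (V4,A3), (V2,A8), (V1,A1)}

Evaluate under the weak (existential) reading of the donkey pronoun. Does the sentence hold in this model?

"it" takes "an animal" as antecedent — a donkey pronoun bound across the clause boundary.
Weak reading: every vet v with some examined-animal has at least one examined-animal a such that vaccinated(v,a).
Per vet: V1:✓  V2:✓  V3:✓  V4:✓  V5:✓
Every vet in the restrictor has a witness.

True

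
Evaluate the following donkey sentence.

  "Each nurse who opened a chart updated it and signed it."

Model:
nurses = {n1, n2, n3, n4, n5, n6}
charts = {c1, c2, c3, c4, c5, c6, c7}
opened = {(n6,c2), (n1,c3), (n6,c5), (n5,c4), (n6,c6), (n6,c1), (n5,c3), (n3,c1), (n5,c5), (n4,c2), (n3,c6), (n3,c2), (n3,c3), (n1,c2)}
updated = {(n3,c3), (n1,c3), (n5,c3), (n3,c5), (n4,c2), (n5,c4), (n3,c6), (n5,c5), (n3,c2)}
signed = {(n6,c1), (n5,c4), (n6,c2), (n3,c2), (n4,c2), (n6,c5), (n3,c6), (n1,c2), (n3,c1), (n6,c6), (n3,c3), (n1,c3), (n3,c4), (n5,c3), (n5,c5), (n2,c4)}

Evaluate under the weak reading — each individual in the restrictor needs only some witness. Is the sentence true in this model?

"it" takes "a chart" as antecedent — a donkey pronoun bound across the clause boundary.
Weak reading: every nurse n with some opened-chart has at least one opened-chart c such that updated(n,c) ∧ signed(n,c).
Per nurse: n1:✓  n3:✓  n4:✓  n5:✓  n6:✗
n6 has no witness among its opened-charts.

False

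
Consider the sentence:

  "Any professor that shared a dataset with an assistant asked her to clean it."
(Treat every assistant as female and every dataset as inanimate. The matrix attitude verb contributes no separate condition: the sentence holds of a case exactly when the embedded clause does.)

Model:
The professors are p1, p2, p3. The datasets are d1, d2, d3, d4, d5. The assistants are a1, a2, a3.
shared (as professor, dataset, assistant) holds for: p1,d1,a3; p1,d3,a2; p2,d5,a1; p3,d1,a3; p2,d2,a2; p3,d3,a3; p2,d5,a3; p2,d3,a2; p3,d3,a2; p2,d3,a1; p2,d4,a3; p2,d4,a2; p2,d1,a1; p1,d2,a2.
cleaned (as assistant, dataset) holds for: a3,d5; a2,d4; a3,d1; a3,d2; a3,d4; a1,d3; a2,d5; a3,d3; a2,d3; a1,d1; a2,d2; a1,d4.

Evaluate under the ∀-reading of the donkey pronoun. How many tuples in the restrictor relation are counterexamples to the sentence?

1

"her" takes "an assistant" as antecedent and "it" takes "a dataset"; both are donkey pronouns co-varying with the restrictor.
Strong reading: for every (p,d,a) with shared(p,d,a), cleaned(a,d).
Restrictor triples: (p1,d1,a3)→cleaned(a3,d1) ✓  (p1,d2,a2)→cleaned(a2,d2) ✓  (p1,d3,a2)→cleaned(a2,d3) ✓  (p2,d1,a1)→cleaned(a1,d1) ✓  (p2,d2,a2)→cleaned(a2,d2) ✓  (p2,d3,a1)→cleaned(a1,d3) ✓  (p2,d3,a2)→cleaned(a2,d3) ✓  (p2,d4,a2)→cleaned(a2,d4) ✓  (p2,d4,a3)→cleaned(a3,d4) ✓  (p2,d5,a1)→cleaned(a1,d5) ✗  (p2,d5,a3)→cleaned(a3,d5) ✓  (p3,d1,a3)→cleaned(a3,d1) ✓  (p3,d3,a2)→cleaned(a2,d3) ✓  (p3,d3,a3)→cleaned(a3,d3) ✓
Counterexamples (restrictor triples failing the scope): 1.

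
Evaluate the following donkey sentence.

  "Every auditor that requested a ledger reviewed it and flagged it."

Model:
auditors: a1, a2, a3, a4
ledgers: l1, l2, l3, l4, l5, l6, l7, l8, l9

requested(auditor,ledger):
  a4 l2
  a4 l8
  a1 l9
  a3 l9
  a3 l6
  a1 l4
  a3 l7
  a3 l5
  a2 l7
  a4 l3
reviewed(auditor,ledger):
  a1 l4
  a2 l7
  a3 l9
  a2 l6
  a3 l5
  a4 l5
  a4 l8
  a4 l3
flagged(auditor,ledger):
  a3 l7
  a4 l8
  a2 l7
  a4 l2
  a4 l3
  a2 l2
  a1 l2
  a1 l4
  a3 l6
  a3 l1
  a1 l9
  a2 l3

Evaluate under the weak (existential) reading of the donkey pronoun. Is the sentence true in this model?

False

"it" takes "a ledger" as antecedent — a donkey pronoun bound across the clause boundary.
Weak reading: every auditor a with some requested-ledger has at least one requested-ledger l such that reviewed(a,l) ∧ flagged(a,l).
Per auditor: a1:✓  a2:✓  a3:✗  a4:✓
a3 has no witness among its requested-ledgers.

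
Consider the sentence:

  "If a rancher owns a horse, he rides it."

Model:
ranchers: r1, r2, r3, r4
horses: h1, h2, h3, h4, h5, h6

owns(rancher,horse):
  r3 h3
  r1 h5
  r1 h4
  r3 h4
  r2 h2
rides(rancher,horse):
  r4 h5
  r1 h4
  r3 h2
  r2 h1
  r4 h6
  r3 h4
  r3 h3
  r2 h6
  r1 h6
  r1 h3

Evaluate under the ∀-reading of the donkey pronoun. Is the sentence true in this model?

False

"it" takes "a horse" as antecedent — a donkey pronoun bound across the clause boundary.
Strong reading: for every (r,h) with owns(r,h), rides(r,h).
Restrictor pairs: (r1,h4) ✓  (r1,h5) ✗  (r2,h2) ✗  (r3,h3) ✓  (r3,h4) ✓
Counterexample: (r1,h5) is in owns but fails the scope.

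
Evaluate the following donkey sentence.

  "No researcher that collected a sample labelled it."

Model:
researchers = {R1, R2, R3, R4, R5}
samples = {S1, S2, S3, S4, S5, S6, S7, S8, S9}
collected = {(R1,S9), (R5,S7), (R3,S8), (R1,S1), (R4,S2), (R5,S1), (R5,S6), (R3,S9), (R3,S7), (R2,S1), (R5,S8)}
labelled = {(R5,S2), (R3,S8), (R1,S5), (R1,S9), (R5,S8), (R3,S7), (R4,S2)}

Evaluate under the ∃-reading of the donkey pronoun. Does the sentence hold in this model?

"it" takes "a sample" as antecedent — a donkey pronoun bound across the clause boundary.
Truth condition: for no (r,s) with collected(r,s) does labelled(r,s) hold.
Restrictor pairs — does the scope hold? (R1,S1):fails  (R1,S9):holds  (R2,S1):fails  (R3,S7):holds  (R3,S8):holds  (R3,S9):fails  (R4,S2):holds  (R5,S1):fails  (R5,S6):fails  (R5,S7):fails  (R5,S8):holds
Scope holds for 5 pair(s), so the sentence is false.

False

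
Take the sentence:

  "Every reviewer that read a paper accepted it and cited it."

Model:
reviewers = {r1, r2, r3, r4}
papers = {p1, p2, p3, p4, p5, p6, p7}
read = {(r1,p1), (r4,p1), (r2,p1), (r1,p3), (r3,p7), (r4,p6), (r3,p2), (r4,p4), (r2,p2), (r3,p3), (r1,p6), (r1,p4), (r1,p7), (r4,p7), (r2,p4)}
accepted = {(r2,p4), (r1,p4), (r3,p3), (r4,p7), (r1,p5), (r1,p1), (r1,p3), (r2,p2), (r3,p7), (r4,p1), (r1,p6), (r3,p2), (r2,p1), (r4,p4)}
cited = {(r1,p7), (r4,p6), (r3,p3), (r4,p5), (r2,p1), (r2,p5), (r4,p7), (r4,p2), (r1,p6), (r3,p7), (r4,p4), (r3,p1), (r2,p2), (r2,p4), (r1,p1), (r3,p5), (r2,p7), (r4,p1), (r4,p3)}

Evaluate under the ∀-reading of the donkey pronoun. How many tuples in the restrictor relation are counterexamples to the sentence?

"it" takes "a paper" as antecedent — a donkey pronoun bound across the clause boundary.
Strong reading: for every (r,p) with read(r,p), accepted(r,p) ∧ cited(r,p).
Restrictor pairs: (r1,p1) ✓  (r1,p3) ✗  (r1,p4) ✗  (r1,p6) ✓  (r1,p7) ✗  (r2,p1) ✓  (r2,p2) ✓  (r2,p4) ✓  (r3,p2) ✗  (r3,p3) ✓  (r3,p7) ✓  (r4,p1) ✓  (r4,p4) ✓  (r4,p6) ✗  (r4,p7) ✓
Counterexamples (restrictor pairs failing the scope): 5.

5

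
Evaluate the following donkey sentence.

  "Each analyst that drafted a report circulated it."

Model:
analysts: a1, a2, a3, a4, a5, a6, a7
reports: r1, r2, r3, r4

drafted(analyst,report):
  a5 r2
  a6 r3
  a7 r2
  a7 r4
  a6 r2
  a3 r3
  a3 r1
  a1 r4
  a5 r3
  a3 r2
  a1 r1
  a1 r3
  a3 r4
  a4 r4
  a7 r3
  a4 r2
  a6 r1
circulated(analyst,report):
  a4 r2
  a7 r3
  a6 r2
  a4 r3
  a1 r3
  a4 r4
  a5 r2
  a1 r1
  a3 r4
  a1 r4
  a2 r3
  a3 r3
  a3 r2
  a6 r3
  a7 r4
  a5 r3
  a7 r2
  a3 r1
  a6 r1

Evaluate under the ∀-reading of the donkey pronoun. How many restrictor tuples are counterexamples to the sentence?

0

"it" takes "a report" as antecedent — a donkey pronoun bound across the clause boundary.
Strong reading: for every (a,r) with drafted(a,r), circulated(a,r).
Restrictor pairs: (a1,r1) ✓  (a1,r3) ✓  (a1,r4) ✓  (a3,r1) ✓  (a3,r2) ✓  (a3,r3) ✓  (a3,r4) ✓  (a4,r2) ✓  (a4,r4) ✓  (a5,r2) ✓  (a5,r3) ✓  (a6,r1) ✓  (a6,r2) ✓  (a6,r3) ✓  (a7,r2) ✓  (a7,r3) ✓  (a7,r4) ✓
Counterexamples (restrictor pairs failing the scope): 0.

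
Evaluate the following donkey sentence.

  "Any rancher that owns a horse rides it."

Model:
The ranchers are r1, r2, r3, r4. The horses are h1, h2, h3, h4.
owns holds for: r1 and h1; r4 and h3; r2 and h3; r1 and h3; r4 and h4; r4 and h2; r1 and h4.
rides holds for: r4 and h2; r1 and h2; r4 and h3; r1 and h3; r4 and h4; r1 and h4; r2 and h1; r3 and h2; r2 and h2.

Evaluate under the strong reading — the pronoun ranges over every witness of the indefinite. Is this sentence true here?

False

"it" takes "a horse" as antecedent — a donkey pronoun bound across the clause boundary.
Strong reading: for every (r,h) with owns(r,h), rides(r,h).
Restrictor pairs: (r1,h1) ✗  (r1,h3) ✓  (r1,h4) ✓  (r2,h3) ✗  (r4,h2) ✓  (r4,h3) ✓  (r4,h4) ✓
Counterexample: (r1,h1) is in owns but fails the scope.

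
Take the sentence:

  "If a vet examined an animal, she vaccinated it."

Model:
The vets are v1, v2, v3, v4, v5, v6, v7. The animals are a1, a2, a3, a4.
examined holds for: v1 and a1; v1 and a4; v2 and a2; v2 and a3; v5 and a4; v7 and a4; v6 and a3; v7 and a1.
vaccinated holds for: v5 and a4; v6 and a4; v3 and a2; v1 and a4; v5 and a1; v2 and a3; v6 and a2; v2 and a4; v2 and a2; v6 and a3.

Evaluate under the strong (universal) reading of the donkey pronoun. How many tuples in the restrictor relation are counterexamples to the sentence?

"it" takes "an animal" as antecedent — a donkey pronoun bound across the clause boundary.
Strong reading: for every (v,a) with examined(v,a), vaccinated(v,a).
Restrictor pairs: (v1,a1) ✗  (v1,a4) ✓  (v2,a2) ✓  (v2,a3) ✓  (v5,a4) ✓  (v6,a3) ✓  (v7,a1) ✗  (v7,a4) ✗
Counterexamples (restrictor pairs failing the scope): 3.

3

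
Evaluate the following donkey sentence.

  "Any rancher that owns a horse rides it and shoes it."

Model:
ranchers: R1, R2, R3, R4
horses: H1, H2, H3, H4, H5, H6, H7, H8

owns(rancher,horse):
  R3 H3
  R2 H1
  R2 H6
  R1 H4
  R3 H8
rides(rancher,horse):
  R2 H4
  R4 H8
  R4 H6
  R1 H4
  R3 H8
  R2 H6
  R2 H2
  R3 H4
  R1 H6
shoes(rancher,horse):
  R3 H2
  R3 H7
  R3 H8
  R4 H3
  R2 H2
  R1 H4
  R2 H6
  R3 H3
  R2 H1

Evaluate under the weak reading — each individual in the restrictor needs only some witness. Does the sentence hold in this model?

True

"it" takes "a horse" as antecedent — a donkey pronoun bound across the clause boundary.
Weak reading: every rancher r with some owns-horse has at least one owns-horse h such that rides(r,h) ∧ shoes(r,h).
Per rancher: R1:✓  R2:✓  R3:✓
Every rancher in the restrictor has a witness.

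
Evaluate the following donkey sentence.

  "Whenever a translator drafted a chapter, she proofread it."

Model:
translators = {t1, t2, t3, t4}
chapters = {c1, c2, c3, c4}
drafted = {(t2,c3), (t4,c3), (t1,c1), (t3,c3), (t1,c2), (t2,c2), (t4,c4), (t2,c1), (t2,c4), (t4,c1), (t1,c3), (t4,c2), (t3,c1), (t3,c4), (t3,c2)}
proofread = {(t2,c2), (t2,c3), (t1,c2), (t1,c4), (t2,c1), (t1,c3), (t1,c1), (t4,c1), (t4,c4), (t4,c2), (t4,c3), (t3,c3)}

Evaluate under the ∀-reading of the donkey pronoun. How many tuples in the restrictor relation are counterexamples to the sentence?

4

"it" takes "a chapter" as antecedent — a donkey pronoun bound across the clause boundary.
Strong reading: for every (t,c) with drafted(t,c), proofread(t,c).
Restrictor pairs: (t1,c1) ✓  (t1,c2) ✓  (t1,c3) ✓  (t2,c1) ✓  (t2,c2) ✓  (t2,c3) ✓  (t2,c4) ✗  (t3,c1) ✗  (t3,c2) ✗  (t3,c3) ✓  (t3,c4) ✗  (t4,c1) ✓  (t4,c2) ✓  (t4,c3) ✓  (t4,c4) ✓
Counterexamples (restrictor pairs failing the scope): 4.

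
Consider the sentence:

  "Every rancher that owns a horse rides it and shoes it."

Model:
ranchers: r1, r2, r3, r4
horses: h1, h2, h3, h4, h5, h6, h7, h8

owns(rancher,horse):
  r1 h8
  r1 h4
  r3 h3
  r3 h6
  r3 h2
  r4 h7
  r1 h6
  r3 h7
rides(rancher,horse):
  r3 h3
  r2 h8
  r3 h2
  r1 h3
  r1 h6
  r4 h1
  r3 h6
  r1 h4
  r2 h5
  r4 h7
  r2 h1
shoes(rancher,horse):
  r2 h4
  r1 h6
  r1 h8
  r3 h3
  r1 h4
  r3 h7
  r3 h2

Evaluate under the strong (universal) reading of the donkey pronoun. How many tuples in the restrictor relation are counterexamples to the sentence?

"it" takes "a horse" as antecedent — a donkey pronoun bound across the clause boundary.
Strong reading: for every (r,h) with owns(r,h), rides(r,h) ∧ shoes(r,h).
Restrictor pairs: (r1,h4) ✓  (r1,h6) ✓  (r1,h8) ✗  (r3,h2) ✓  (r3,h3) ✓  (r3,h6) ✗  (r3,h7) ✗  (r4,h7) ✗
Counterexamples (restrictor pairs failing the scope): 4.

4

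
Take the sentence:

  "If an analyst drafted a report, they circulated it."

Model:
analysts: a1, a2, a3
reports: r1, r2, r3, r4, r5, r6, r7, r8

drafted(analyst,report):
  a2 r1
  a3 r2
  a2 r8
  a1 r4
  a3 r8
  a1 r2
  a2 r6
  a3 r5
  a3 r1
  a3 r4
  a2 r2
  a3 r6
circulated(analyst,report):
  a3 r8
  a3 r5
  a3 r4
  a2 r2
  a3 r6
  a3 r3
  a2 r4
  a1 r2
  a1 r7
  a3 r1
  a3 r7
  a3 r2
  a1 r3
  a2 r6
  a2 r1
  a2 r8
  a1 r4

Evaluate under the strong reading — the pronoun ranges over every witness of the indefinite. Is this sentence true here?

"it" takes "a report" as antecedent — a donkey pronoun bound across the clause boundary.
Strong reading: for every (a,r) with drafted(a,r), circulated(a,r).
Restrictor pairs: (a1,r2) ✓  (a1,r4) ✓  (a2,r1) ✓  (a2,r2) ✓  (a2,r6) ✓  (a2,r8) ✓  (a3,r1) ✓  (a3,r2) ✓  (a3,r4) ✓  (a3,r5) ✓  (a3,r6) ✓  (a3,r8) ✓
Every restrictor pair satisfies the scope.

True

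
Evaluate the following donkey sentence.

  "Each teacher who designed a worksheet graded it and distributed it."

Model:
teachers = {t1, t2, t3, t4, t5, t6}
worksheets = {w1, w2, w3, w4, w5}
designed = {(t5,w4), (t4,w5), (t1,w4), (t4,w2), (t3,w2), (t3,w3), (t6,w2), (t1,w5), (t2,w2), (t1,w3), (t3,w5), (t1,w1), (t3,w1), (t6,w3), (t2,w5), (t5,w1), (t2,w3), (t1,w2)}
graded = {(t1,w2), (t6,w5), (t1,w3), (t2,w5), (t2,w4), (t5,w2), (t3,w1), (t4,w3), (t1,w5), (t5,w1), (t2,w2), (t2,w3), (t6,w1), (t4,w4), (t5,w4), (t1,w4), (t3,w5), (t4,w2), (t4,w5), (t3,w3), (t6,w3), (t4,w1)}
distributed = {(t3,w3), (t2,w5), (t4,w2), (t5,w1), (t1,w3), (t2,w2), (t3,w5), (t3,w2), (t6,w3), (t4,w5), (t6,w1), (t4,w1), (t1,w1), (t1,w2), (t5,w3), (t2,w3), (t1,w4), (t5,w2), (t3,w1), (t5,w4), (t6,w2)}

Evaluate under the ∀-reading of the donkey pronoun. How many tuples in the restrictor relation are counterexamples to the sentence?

4

"it" takes "a worksheet" as antecedent — a donkey pronoun bound across the clause boundary.
Strong reading: for every (t,w) with designed(t,w), graded(t,w) ∧ distributed(t,w).
Restrictor pairs: (t1,w1) ✗  (t1,w2) ✓  (t1,w3) ✓  (t1,w4) ✓  (t1,w5) ✗  (t2,w2) ✓  (t2,w3) ✓  (t2,w5) ✓  (t3,w1) ✓  (t3,w2) ✗  (t3,w3) ✓  (t3,w5) ✓  (t4,w2) ✓  (t4,w5) ✓  (t5,w1) ✓  (t5,w4) ✓  (t6,w2) ✗  (t6,w3) ✓
Counterexamples (restrictor pairs failing the scope): 4.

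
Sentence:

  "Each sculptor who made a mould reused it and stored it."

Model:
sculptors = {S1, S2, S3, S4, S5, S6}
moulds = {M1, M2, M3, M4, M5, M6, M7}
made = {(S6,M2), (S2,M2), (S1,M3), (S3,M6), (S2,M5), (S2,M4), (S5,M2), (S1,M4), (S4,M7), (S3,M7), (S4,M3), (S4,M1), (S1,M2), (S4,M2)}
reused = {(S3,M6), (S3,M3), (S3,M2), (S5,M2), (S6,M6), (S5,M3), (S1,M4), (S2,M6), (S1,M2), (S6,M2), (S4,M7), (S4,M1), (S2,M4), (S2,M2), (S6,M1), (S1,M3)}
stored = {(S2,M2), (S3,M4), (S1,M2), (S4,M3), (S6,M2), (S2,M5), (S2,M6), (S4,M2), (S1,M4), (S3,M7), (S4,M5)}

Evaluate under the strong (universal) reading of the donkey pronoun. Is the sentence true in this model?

False

"it" takes "a mould" as antecedent — a donkey pronoun bound across the clause boundary.
Strong reading: for every (s,m) with made(s,m), reused(s,m) ∧ stored(s,m).
Restrictor pairs: (S1,M2) ✓  (S1,M3) ✗  (S1,M4) ✓  (S2,M2) ✓  (S2,M4) ✗  (S2,M5) ✗  (S3,M6) ✗  (S3,M7) ✗  (S4,M1) ✗  (S4,M2) ✗  (S4,M3) ✗  (S4,M7) ✗  (S5,M2) ✗  (S6,M2) ✓
Counterexample: (S1,M3) is in made but fails the scope.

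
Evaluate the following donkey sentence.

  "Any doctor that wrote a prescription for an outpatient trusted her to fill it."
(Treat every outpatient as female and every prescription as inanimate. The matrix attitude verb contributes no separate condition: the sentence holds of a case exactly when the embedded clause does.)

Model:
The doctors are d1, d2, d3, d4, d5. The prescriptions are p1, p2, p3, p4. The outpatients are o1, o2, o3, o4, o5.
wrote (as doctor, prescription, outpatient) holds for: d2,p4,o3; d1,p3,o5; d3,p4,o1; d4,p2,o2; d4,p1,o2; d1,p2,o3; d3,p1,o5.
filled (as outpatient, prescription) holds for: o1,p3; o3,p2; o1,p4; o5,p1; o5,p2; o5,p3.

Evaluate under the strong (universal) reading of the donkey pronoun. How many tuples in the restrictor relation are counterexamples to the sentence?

3

"her" takes "an outpatient" as antecedent and "it" takes "a prescription"; both are donkey pronouns co-varying with the restrictor.
Strong reading: for every (d,p,o) with wrote(d,p,o), filled(o,p).
Restrictor triples: (d1,p2,o3)→filled(o3,p2) ✓  (d1,p3,o5)→filled(o5,p3) ✓  (d2,p4,o3)→filled(o3,p4) ✗  (d3,p1,o5)→filled(o5,p1) ✓  (d3,p4,o1)→filled(o1,p4) ✓  (d4,p1,o2)→filled(o2,p1) ✗  (d4,p2,o2)→filled(o2,p2) ✗
Counterexamples (restrictor triples failing the scope): 3.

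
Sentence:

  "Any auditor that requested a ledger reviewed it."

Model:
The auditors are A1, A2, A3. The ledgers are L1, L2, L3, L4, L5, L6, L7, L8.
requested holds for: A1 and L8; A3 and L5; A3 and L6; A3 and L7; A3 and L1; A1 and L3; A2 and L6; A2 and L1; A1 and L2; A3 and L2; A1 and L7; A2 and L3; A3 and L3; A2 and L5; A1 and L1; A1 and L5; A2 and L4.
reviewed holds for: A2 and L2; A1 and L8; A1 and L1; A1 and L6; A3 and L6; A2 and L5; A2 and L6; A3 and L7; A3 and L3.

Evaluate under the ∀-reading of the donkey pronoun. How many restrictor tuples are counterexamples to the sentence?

10

"it" takes "a ledger" as antecedent — a donkey pronoun bound across the clause boundary.
Strong reading: for every (a,l) with requested(a,l), reviewed(a,l).
Restrictor pairs: (A1,L1) ✓  (A1,L2) ✗  (A1,L3) ✗  (A1,L5) ✗  (A1,L7) ✗  (A1,L8) ✓  (A2,L1) ✗  (A2,L3) ✗  (A2,L4) ✗  (A2,L5) ✓  (A2,L6) ✓  (A3,L1) ✗  (A3,L2) ✗  (A3,L3) ✓  (A3,L5) ✗  (A3,L6) ✓  (A3,L7) ✓
Counterexamples (restrictor pairs failing the scope): 10.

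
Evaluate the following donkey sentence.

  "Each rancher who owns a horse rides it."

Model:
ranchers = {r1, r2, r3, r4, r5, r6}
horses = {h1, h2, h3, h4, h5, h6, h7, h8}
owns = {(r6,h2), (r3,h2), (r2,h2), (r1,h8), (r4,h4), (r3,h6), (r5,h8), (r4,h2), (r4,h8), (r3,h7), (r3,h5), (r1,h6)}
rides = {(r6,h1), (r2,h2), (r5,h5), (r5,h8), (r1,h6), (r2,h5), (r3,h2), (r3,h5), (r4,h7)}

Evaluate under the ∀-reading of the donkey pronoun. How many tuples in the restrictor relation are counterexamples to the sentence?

7

"it" takes "a horse" as antecedent — a donkey pronoun bound across the clause boundary.
Strong reading: for every (r,h) with owns(r,h), rides(r,h).
Restrictor pairs: (r1,h6) ✓  (r1,h8) ✗  (r2,h2) ✓  (r3,h2) ✓  (r3,h5) ✓  (r3,h6) ✗  (r3,h7) ✗  (r4,h2) ✗  (r4,h4) ✗  (r4,h8) ✗  (r5,h8) ✓  (r6,h2) ✗
Counterexamples (restrictor pairs failing the scope): 7.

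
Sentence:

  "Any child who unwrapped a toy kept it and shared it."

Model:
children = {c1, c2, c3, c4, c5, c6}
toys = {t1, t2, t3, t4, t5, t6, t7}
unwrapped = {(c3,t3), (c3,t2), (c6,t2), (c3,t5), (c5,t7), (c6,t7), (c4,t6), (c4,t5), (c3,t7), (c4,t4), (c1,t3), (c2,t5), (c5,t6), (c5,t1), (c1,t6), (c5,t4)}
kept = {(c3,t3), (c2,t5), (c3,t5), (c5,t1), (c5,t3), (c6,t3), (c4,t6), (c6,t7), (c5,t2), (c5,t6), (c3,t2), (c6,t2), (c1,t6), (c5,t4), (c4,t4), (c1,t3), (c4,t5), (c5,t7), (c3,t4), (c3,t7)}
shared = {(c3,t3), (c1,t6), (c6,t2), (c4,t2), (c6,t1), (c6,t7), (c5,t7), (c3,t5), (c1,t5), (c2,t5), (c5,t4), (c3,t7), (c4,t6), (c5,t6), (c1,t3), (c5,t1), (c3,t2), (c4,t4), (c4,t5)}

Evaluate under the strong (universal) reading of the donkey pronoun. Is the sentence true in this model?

True

"it" takes "a toy" as antecedent — a donkey pronoun bound across the clause boundary.
Strong reading: for every (c,t) with unwrapped(c,t), kept(c,t) ∧ shared(c,t).
Restrictor pairs: (c1,t3) ✓  (c1,t6) ✓  (c2,t5) ✓  (c3,t2) ✓  (c3,t3) ✓  (c3,t5) ✓  (c3,t7) ✓  (c4,t4) ✓  (c4,t5) ✓  (c4,t6) ✓  (c5,t1) ✓  (c5,t4) ✓  (c5,t6) ✓  (c5,t7) ✓  (c6,t2) ✓  (c6,t7) ✓
Every restrictor pair satisfies the scope.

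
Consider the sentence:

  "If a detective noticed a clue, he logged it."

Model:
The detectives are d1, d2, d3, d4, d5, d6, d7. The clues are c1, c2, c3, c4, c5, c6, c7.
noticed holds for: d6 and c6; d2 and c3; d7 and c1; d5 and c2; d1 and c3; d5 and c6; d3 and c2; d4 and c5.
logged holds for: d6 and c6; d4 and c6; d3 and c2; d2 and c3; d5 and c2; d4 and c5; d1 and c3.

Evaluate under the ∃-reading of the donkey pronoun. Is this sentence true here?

"it" takes "a clue" as antecedent — a donkey pronoun bound across the clause boundary.
Weak reading: every detective d with some noticed-clue has at least one noticed-clue c such that logged(d,c).
Per detective: d1:✓  d2:✓  d3:✓  d4:✓  d5:✓  d6:✓  d7:✗
d7 has no witness among its noticed-clues.

False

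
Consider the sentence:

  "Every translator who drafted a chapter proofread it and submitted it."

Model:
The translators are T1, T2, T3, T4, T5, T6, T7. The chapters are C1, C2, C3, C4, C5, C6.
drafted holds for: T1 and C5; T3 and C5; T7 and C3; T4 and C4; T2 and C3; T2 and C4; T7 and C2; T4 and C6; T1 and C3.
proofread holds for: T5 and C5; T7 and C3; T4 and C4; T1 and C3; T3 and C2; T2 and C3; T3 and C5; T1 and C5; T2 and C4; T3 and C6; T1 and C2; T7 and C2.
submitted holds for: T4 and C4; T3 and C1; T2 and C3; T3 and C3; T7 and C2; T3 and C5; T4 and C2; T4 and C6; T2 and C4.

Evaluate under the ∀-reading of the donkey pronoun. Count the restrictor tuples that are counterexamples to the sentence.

"it" takes "a chapter" as antecedent — a donkey pronoun bound across the clause boundary.
Strong reading: for every (t,c) with drafted(t,c), proofread(t,c) ∧ submitted(t,c).
Restrictor pairs: (T1,C3) ✗  (T1,C5) ✗  (T2,C3) ✓  (T2,C4) ✓  (T3,C5) ✓  (T4,C4) ✓  (T4,C6) ✗  (T7,C2) ✓  (T7,C3) ✗
Counterexamples (restrictor pairs failing the scope): 4.

4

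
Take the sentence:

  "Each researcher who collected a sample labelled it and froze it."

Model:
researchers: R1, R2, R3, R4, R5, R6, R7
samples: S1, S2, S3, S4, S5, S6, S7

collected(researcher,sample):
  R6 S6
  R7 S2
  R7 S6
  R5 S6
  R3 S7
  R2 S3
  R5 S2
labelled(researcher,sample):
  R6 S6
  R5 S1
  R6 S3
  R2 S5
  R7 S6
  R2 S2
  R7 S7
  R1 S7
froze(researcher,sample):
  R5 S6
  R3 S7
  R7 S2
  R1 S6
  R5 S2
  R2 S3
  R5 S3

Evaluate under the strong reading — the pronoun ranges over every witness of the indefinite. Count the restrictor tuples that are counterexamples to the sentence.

7

"it" takes "a sample" as antecedent — a donkey pronoun bound across the clause boundary.
Strong reading: for every (r,s) with collected(r,s), labelled(r,s) ∧ froze(r,s).
Restrictor pairs: (R2,S3) ✗  (R3,S7) ✗  (R5,S2) ✗  (R5,S6) ✗  (R6,S6) ✗  (R7,S2) ✗  (R7,S6) ✗
Counterexamples (restrictor pairs failing the scope): 7.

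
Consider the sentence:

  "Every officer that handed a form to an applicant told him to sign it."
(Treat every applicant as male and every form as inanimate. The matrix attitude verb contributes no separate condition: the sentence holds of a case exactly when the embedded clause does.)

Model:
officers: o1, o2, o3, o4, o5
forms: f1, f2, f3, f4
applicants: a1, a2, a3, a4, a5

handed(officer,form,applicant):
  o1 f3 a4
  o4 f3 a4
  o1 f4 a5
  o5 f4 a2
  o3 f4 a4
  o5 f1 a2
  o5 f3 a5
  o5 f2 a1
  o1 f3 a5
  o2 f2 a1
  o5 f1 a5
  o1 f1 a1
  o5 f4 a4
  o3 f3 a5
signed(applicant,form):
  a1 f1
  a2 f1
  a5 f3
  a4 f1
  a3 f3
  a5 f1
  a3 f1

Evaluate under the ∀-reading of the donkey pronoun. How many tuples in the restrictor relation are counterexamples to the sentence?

"him" takes "an applicant" as antecedent and "it" takes "a form"; both are donkey pronouns co-varying with the restrictor.
Strong reading: for every (o,f,a) with handed(o,f,a), signed(a,f).
Restrictor triples: (o1,f1,a1)→signed(a1,f1) ✓  (o1,f3,a4)→signed(a4,f3) ✗  (o1,f3,a5)→signed(a5,f3) ✓  (o1,f4,a5)→signed(a5,f4) ✗  (o2,f2,a1)→signed(a1,f2) ✗  (o3,f3,a5)→signed(a5,f3) ✓  (o3,f4,a4)→signed(a4,f4) ✗  (o4,f3,a4)→signed(a4,f3) ✗  (o5,f1,a2)→signed(a2,f1) ✓  (o5,f1,a5)→signed(a5,f1) ✓  (o5,f2,a1)→signed(a1,f2) ✗  (o5,f3,a5)→signed(a5,f3) ✓  (o5,f4,a2)→signed(a2,f4) ✗  (o5,f4,a4)→signed(a4,f4) ✗
Counterexamples (restrictor triples failing the scope): 8.

8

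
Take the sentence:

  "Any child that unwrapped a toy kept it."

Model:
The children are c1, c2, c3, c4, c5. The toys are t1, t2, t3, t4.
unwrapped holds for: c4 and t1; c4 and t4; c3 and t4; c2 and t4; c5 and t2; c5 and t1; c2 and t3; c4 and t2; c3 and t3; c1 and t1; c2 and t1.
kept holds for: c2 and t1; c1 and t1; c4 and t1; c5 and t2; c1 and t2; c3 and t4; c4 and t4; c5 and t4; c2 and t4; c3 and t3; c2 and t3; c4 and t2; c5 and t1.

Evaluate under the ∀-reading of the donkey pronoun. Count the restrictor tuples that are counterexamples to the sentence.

"it" takes "a toy" as antecedent — a donkey pronoun bound across the clause boundary.
Strong reading: for every (c,t) with unwrapped(c,t), kept(c,t).
Restrictor pairs: (c1,t1) ✓  (c2,t1) ✓  (c2,t3) ✓  (c2,t4) ✓  (c3,t3) ✓  (c3,t4) ✓  (c4,t1) ✓  (c4,t2) ✓  (c4,t4) ✓  (c5,t1) ✓  (c5,t2) ✓
Counterexamples (restrictor pairs failing the scope): 0.

0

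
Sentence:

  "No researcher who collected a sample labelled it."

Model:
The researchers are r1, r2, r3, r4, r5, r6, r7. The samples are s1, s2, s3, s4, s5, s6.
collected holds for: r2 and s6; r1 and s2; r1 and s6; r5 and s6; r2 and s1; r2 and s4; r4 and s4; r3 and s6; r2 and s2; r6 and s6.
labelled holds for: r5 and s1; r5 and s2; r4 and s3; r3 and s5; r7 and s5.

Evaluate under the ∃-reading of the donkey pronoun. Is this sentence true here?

True

"it" takes "a sample" as antecedent — a donkey pronoun bound across the clause boundary.
Truth condition: for no (r,s) with collected(r,s) does labelled(r,s) hold.
Restrictor pairs — does the scope hold? (r1,s2):fails  (r1,s6):fails  (r2,s1):fails  (r2,s2):fails  (r2,s4):fails  (r2,s6):fails  (r3,s6):fails  (r4,s4):fails  (r5,s6):fails  (r6,s6):fails
Scope holds for no restrictor pair, so the sentence is true.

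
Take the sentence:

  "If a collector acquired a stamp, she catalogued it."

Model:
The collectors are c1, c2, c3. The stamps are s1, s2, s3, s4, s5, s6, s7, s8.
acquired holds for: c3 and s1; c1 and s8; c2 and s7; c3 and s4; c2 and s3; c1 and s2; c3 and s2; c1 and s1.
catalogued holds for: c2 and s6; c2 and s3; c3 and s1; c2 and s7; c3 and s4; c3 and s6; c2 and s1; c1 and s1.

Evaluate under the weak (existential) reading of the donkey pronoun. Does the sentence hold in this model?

"it" takes "a stamp" as antecedent — a donkey pronoun bound across the clause boundary.
Weak reading: every collector c with some acquired-stamp has at least one acquired-stamp s such that catalogued(c,s).
Per collector: c1:✓  c2:✓  c3:✓
Every collector in the restrictor has a witness.

True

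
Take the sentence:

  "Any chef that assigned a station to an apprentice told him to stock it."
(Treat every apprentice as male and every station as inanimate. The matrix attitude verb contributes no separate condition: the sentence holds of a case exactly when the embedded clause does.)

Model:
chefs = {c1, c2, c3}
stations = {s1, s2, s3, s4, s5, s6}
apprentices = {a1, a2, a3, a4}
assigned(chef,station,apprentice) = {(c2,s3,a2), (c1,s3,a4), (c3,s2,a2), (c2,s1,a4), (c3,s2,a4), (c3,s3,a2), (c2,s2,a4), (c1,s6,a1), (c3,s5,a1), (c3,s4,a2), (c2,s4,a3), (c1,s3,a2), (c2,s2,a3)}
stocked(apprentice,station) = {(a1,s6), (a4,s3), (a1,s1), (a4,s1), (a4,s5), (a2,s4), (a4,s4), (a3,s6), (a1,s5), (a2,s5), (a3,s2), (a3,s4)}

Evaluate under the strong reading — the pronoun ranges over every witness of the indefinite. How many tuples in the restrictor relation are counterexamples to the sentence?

"him" takes "an apprentice" as antecedent and "it" takes "a station"; both are donkey pronouns co-varying with the restrictor.
Strong reading: for every (c,s,a) with assigned(c,s,a), stocked(a,s).
Restrictor triples: (c1,s3,a2)→stocked(a2,s3) ✗  (c1,s3,a4)→stocked(a4,s3) ✓  (c1,s6,a1)→stocked(a1,s6) ✓  (c2,s1,a4)→stocked(a4,s1) ✓  (c2,s2,a3)→stocked(a3,s2) ✓  (c2,s2,a4)→stocked(a4,s2) ✗  (c2,s3,a2)→stocked(a2,s3) ✗  (c2,s4,a3)→stocked(a3,s4) ✓  (c3,s2,a2)→stocked(a2,s2) ✗  (c3,s2,a4)→stocked(a4,s2) ✗  (c3,s3,a2)→stocked(a2,s3) ✗  (c3,s4,a2)→stocked(a2,s4) ✓  (c3,s5,a1)→stocked(a1,s5) ✓
Counterexamples (restrictor triples failing the scope): 6.

6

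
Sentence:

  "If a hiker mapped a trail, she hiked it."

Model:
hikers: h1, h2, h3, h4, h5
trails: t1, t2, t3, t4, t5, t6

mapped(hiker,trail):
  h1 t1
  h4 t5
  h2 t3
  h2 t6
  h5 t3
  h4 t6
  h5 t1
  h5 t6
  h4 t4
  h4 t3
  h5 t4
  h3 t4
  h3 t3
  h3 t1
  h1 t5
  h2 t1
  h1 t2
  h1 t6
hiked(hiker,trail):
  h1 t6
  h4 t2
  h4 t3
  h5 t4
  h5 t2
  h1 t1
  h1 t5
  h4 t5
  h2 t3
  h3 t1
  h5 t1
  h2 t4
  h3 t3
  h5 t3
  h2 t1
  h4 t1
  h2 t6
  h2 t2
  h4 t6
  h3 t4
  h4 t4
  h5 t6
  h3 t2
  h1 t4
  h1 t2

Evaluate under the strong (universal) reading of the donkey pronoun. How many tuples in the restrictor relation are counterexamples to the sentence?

"it" takes "a trail" as antecedent — a donkey pronoun bound across the clause boundary.
Strong reading: for every (h,t) with mapped(h,t), hiked(h,t).
Restrictor pairs: (h1,t1) ✓  (h1,t2) ✓  (h1,t5) ✓  (h1,t6) ✓  (h2,t1) ✓  (h2,t3) ✓  (h2,t6) ✓  (h3,t1) ✓  (h3,t3) ✓  (h3,t4) ✓  (h4,t3) ✓  (h4,t4) ✓  (h4,t5) ✓  (h4,t6) ✓  (h5,t1) ✓  (h5,t3) ✓  (h5,t4) ✓  (h5,t6) ✓
Counterexamples (restrictor pairs failing the scope): 0.

0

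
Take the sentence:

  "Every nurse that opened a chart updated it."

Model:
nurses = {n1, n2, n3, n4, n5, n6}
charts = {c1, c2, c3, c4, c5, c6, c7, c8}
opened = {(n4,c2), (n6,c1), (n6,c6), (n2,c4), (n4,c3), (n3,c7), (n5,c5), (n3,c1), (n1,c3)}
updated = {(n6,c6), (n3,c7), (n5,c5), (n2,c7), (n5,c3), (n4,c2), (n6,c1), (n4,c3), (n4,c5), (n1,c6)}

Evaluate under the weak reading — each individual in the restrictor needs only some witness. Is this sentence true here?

False

"it" takes "a chart" as antecedent — a donkey pronoun bound across the clause boundary.
Weak reading: every nurse n with some opened-chart has at least one opened-chart c such that updated(n,c).
Per nurse: n1:✗  n2:✗  n3:✓  n4:✓  n5:✓  n6:✓
n1 has no witness among its opened-charts.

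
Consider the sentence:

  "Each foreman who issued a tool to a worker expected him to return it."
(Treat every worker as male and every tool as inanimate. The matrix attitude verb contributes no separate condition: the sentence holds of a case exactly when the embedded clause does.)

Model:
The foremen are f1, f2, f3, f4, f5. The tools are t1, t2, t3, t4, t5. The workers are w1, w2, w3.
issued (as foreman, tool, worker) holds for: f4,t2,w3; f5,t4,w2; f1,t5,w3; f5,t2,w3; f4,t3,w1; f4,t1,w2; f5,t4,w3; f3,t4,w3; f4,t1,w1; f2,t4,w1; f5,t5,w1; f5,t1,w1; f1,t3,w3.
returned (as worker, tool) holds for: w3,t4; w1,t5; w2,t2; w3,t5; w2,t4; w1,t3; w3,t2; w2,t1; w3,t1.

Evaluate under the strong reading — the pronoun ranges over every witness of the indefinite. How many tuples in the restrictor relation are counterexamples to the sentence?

"him" takes "a worker" as antecedent and "it" takes "a tool"; both are donkey pronouns co-varying with the restrictor.
Strong reading: for every (f,t,w) with issued(f,t,w), returned(w,t).
Restrictor triples: (f1,t3,w3)→returned(w3,t3) ✗  (f1,t5,w3)→returned(w3,t5) ✓  (f2,t4,w1)→returned(w1,t4) ✗  (f3,t4,w3)→returned(w3,t4) ✓  (f4,t1,w1)→returned(w1,t1) ✗  (f4,t1,w2)→returned(w2,t1) ✓  (f4,t2,w3)→returned(w3,t2) ✓  (f4,t3,w1)→returned(w1,t3) ✓  (f5,t1,w1)→returned(w1,t1) ✗  (f5,t2,w3)→returned(w3,t2) ✓  (f5,t4,w2)→returned(w2,t4) ✓  (f5,t4,w3)→returned(w3,t4) ✓  (f5,t5,w1)→returned(w1,t5) ✓
Counterexamples (restrictor triples failing the scope): 4.

4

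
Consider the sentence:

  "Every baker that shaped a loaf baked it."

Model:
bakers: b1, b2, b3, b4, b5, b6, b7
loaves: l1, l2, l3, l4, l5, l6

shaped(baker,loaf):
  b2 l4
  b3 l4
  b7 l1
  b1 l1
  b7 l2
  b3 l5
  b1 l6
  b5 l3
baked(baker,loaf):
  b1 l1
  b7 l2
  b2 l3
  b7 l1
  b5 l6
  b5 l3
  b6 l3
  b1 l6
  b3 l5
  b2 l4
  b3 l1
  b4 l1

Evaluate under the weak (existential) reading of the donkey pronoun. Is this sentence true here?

True

"it" takes "a loaf" as antecedent — a donkey pronoun bound across the clause boundary.
Weak reading: every baker b with some shaped-loaf has at least one shaped-loaf l such that baked(b,l).
Per baker: b1:✓  b2:✓  b3:✓  b5:✓  b7:✓
Every baker in the restrictor has a witness.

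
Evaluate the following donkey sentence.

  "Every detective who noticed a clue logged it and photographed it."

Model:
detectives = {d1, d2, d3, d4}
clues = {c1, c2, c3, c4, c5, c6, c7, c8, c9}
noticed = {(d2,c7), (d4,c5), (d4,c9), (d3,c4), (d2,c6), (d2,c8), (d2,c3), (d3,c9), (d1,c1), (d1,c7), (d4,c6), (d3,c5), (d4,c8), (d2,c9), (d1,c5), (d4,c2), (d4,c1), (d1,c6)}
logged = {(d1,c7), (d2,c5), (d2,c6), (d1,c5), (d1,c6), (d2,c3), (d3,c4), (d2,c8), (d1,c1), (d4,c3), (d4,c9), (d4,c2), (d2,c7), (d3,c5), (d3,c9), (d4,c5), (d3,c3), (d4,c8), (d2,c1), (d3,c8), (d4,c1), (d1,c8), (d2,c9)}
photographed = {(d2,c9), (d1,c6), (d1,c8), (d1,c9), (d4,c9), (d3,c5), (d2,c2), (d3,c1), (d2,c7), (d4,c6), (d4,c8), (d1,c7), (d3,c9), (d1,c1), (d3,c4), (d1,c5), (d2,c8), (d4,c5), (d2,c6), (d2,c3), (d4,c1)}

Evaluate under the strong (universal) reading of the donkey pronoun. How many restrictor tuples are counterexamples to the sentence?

2

"it" takes "a clue" as antecedent — a donkey pronoun bound across the clause boundary.
Strong reading: for every (d,c) with noticed(d,c), logged(d,c) ∧ photographed(d,c).
Restrictor pairs: (d1,c1) ✓  (d1,c5) ✓  (d1,c6) ✓  (d1,c7) ✓  (d2,c3) ✓  (d2,c6) ✓  (d2,c7) ✓  (d2,c8) ✓  (d2,c9) ✓  (d3,c4) ✓  (d3,c5) ✓  (d3,c9) ✓  (d4,c1) ✓  (d4,c2) ✗  (d4,c5) ✓  (d4,c6) ✗  (d4,c8) ✓  (d4,c9) ✓
Counterexamples (restrictor pairs failing the scope): 2.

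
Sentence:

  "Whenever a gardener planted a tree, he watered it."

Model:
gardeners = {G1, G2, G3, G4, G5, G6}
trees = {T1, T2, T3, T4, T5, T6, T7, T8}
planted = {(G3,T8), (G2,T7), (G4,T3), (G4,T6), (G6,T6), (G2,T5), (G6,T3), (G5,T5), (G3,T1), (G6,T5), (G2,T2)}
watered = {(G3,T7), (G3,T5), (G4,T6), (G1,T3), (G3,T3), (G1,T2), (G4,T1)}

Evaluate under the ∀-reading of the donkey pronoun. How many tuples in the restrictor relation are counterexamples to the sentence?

10

"it" takes "a tree" as antecedent — a donkey pronoun bound across the clause boundary.
Strong reading: for every (g,t) with planted(g,t), watered(g,t).
Restrictor pairs: (G2,T2) ✗  (G2,T5) ✗  (G2,T7) ✗  (G3,T1) ✗  (G3,T8) ✗  (G4,T3) ✗  (G4,T6) ✓  (G5,T5) ✗  (G6,T3) ✗  (G6,T5) ✗  (G6,T6) ✗
Counterexamples (restrictor pairs failing the scope): 10.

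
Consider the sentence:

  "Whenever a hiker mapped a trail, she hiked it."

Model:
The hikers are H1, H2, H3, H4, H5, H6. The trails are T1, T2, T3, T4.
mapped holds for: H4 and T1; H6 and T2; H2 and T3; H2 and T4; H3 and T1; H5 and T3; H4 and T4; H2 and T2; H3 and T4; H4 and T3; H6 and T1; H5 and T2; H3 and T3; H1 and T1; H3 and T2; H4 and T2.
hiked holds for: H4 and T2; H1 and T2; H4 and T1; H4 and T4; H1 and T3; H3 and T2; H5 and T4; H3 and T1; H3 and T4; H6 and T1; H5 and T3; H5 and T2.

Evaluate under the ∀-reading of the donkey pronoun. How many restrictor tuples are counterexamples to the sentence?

7

"it" takes "a trail" as antecedent — a donkey pronoun bound across the clause boundary.
Strong reading: for every (h,t) with mapped(h,t), hiked(h,t).
Restrictor pairs: (H1,T1) ✗  (H2,T2) ✗  (H2,T3) ✗  (H2,T4) ✗  (H3,T1) ✓  (H3,T2) ✓  (H3,T3) ✗  (H3,T4) ✓  (H4,T1) ✓  (H4,T2) ✓  (H4,T3) ✗  (H4,T4) ✓  (H5,T2) ✓  (H5,T3) ✓  (H6,T1) ✓  (H6,T2) ✗
Counterexamples (restrictor pairs failing the scope): 7.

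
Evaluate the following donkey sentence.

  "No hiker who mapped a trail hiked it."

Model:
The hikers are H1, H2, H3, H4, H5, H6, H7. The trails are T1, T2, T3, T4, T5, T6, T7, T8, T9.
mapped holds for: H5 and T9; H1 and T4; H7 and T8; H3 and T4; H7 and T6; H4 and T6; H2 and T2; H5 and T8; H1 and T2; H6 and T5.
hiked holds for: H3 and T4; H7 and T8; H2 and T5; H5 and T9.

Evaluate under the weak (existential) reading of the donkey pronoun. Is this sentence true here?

"it" takes "a trail" as antecedent — a donkey pronoun bound across the clause boundary.
Truth condition: for no (h,t) with mapped(h,t) does hiked(h,t) hold.
Restrictor pairs — does the scope hold? (H1,T2):fails  (H1,T4):fails  (H2,T2):fails  (H3,T4):holds  (H4,T6):fails  (H5,T8):fails  (H5,T9):holds  (H6,T5):fails  (H7,T6):fails  (H7,T8):holds
Scope holds for 3 pair(s), so the sentence is false.

False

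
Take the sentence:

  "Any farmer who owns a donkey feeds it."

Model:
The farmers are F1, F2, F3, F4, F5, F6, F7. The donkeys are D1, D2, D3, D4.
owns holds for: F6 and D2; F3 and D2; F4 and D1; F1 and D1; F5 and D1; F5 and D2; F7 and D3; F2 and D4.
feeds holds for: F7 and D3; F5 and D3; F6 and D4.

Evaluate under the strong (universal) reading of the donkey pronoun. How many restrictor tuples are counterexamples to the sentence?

7

"it" takes "a donkey" as antecedent — a donkey pronoun bound across the clause boundary.
Strong reading: for every (f,d) with owns(f,d), feeds(f,d).
Restrictor pairs: (F1,D1) ✗  (F2,D4) ✗  (F3,D2) ✗  (F4,D1) ✗  (F5,D1) ✗  (F5,D2) ✗  (F6,D2) ✗  (F7,D3) ✓
Counterexamples (restrictor pairs failing the scope): 7.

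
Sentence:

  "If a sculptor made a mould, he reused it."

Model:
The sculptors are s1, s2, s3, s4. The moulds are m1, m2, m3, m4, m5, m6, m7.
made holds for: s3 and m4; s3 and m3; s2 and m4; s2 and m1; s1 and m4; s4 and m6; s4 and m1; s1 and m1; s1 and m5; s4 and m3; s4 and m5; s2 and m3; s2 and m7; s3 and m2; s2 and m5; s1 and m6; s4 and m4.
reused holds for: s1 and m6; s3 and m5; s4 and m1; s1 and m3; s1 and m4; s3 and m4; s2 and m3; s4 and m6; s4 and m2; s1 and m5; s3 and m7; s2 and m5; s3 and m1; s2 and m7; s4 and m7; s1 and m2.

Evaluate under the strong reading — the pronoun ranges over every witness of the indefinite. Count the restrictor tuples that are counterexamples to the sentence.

"it" takes "a mould" as antecedent — a donkey pronoun bound across the clause boundary.
Strong reading: for every (s,m) with made(s,m), reused(s,m).
Restrictor pairs: (s1,m1) ✗  (s1,m4) ✓  (s1,m5) ✓  (s1,m6) ✓  (s2,m1) ✗  (s2,m3) ✓  (s2,m4) ✗  (s2,m5) ✓  (s2,m7) ✓  (s3,m2) ✗  (s3,m3) ✗  (s3,m4) ✓  (s4,m1) ✓  (s4,m3) ✗  (s4,m4) ✗  (s4,m5) ✗  (s4,m6) ✓
Counterexamples (restrictor pairs failing the scope): 8.

8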